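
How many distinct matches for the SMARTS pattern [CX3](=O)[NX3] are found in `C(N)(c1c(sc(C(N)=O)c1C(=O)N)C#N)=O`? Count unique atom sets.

[CX3](=O)[NX3] is the SMARTS for an amide: a carbonyl carbon bonded to a trivalent nitrogen.
The molecule carries 3 separate instances of a primary amide (-C(=O)NH2) meeting every constraint; each maps to a distinct set of atoms, giving 3 matches.

3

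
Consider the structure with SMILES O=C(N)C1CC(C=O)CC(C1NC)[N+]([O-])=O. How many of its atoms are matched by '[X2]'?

The query [X2] means: any atom with exactly two total connections (bonds + H).
Check the 16 heavy atoms by environment: 7× C (X4) → no; 1× N (charge +1, X3) → no; 1× O (charge -1, X1) → no; 3× O (X1) → no; 2× C (X3) → no; 2× N (X3) → no.
No environment satisfies the query, so 0 matching atoms.

0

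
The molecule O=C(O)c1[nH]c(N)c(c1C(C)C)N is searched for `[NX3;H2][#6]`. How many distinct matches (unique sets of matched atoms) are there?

[NX3;H2][#6] is the SMARTS for a primary amine: a trivalent nitrogen with two H attached to carbon.
The molecule carries 2 separate instances of a primary amino group (-NH2) meeting every constraint; each maps to a distinct set of atoms, giving 2 matches.

2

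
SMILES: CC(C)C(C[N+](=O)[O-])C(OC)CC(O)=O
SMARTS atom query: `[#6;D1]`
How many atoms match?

3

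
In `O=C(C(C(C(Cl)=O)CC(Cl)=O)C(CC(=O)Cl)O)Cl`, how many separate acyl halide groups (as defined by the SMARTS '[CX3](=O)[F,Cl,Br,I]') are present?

4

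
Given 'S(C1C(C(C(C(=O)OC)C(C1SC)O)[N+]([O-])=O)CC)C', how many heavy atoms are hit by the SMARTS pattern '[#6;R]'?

The query [#6;R] means: carbon that is part of a ring.
Check the 20 heavy atoms by environment: 6× C (in 6-ring) → match; 4× O (acyclic) → no; 2× S (acyclic) → no; 6× C (acyclic) → no; 1× N (charge +1, acyclic) → no; 1× O (charge -1, acyclic) → no.
That gives 6 matching atoms.

6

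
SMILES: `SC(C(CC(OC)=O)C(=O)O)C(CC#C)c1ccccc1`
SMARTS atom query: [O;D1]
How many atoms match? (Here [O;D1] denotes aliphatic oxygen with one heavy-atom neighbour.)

Check the 21 heavy atoms by environment: 3× C (D2) → no; 5× C (D3) → no; 1× S (D1) → no; 3× O (D1) → match; 1× O (D2) → no; 2× C (D1) → no; 1× c (aromatic, D3) → no; 5× c (aromatic, D2) → no.
That gives 3 matching atoms.

3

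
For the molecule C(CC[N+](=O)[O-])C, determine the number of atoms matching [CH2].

The query [CH2] means: aliphatic carbon with exactly two hydrogens.
Check the 7 heavy atoms by environment: 3× C (H2) → match; 1× N (charge +1, H0) → no; 1× O (charge -1, H0) → no; 1× O (H0) → no; 1× C (H3) → no.
That gives 3 matching atoms.

3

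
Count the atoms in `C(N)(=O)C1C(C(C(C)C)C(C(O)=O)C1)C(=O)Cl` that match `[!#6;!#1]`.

6

Check the 17 heavy atoms by environment: 11× C → no; 4× O → match; 1× N → match; 1× Cl → match.
Summing the matching environments: 4 + 1 + 1 = 6 matching atoms.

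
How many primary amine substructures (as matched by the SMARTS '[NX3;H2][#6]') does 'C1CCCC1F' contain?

[NX3;H2][#6] is the SMARTS for a primary amine: a trivalent nitrogen with two H attached to carbon.
No fragment in the molecule satisfies every constraint, giving 0 matches.

0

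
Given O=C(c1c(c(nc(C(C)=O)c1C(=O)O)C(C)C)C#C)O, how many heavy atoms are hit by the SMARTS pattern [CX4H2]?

The query [CX4H2] means: sp3 carbon (X4) with exactly two hydrogens.
Check the 20 heavy atoms by environment: 1× n (aromatic, H0, X2) → no; 5× c (aromatic, H0, X3) → no; 1× C (H0, X2) → no; 1× C (H1, X2) → no; 3× C (H0, X3) → no; 3× O (H0, X1) → no; 3× C (H3, X4) → no; 2× O (H1, X2) → no; 1× C (H1, X4) → no.
No environment satisfies the query, so 0 matching atoms.

0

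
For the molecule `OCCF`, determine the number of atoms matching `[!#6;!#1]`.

2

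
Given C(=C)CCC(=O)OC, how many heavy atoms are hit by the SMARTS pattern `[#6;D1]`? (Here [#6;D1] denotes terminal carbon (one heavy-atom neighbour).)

The query [#6;D1] means: carbon bonded to exactly one heavy atom.
Check the 8 heavy atoms by environment: 3× C (D2) → no; 2× C (D1) → match; 1× C (D3) → no; 1× O (D1) → no; 1× O (D2) → no.
That gives 2 matching atoms.

2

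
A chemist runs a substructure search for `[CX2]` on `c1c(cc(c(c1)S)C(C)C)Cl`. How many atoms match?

0

The query [CX2] means: C with X2: aliphatic carbon with exactly 2 total connections.
Check the 11 heavy atoms by environment: 6× c (aromatic, X3) → no; 1× Cl (X1) → no; 1× S (X2) → no; 3× C (X4) → no.
No environment satisfies the query, so 0 matching atoms.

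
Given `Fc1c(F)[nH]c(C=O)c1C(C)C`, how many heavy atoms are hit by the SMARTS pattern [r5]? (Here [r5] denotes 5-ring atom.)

5

Check the 12 heavy atoms by environment: 1× n (aromatic, in 5-ring) → match; 4× c (aromatic, in 5-ring) → match; 2× F (acyclic) → no; 4× C (acyclic) → no; 1× O (acyclic) → no.
Summing the matching environments: 1 + 4 = 5 matching atoms.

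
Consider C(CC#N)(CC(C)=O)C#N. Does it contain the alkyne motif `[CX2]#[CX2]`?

No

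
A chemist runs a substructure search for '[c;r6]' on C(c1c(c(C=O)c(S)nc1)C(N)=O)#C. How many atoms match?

The query [c;r6] means: aromatic carbon that belongs to a six-membered ring.
Check the 14 heavy atoms by environment: 1× n (aromatic, in 6-ring) → no; 5× c (aromatic, in 6-ring) → match; 4× C (acyclic) → no; 2× O (acyclic) → no; 1× N (acyclic) → no; 1× S (acyclic) → no.
That gives 5 matching atoms.

5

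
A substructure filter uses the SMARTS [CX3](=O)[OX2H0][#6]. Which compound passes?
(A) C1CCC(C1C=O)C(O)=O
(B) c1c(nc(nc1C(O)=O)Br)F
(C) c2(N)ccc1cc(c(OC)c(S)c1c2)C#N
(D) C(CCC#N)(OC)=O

D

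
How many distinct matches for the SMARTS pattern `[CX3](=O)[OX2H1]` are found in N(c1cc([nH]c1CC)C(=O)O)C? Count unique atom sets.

1

[CX3](=O)[OX2H1] is the SMARTS for a carboxylic acid: an sp2 carbon double-bonded to O and single-bonded to an -OH oxygen.
Exactly one fragment in the molecule meets all constraints, giving 1 match.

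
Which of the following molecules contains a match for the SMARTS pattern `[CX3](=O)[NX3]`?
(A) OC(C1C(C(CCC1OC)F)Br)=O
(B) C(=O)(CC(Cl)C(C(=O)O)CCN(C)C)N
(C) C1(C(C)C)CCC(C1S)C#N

[CX3](=O)[NX3] describes a carbonyl carbon bonded to a trivalent nitrogen (an amide).
(A) has a carboxylic acid group (-C(=O)OH) but the carbonyl is bonded to O, not to an NX3 nitrogen.
(B) contains a primary amide (-C(=O)NH2), which satisfies every atom and bond constraint.
(C) has a nitrile (-C#N) but the nitrile N is NX1 (triple-bonded), not NX3.
So the answer is (B).

B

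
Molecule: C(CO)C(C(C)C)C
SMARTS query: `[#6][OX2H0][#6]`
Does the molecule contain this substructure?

The pattern [#6][OX2H0][#6] describes an aliphatic oxygen bridging two carbons with no H on the oxygen — an ether.
The closest candidate here is a hydroxyl group (-OH), but the oxygen has H1, not H0 bridging two carbons. No other fragment satisfies the full query, so there is no match.

No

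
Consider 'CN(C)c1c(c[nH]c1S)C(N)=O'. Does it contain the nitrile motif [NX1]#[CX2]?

The pattern [NX1]#[CX2] describes a nitrogen triple-bonded to a two-connected carbon — a nitrile.
The closest candidate here is a primary amide (-C(=O)NH2), but the nitrogen is NX3, not NX1. No other fragment satisfies the full query, so there is no match.

No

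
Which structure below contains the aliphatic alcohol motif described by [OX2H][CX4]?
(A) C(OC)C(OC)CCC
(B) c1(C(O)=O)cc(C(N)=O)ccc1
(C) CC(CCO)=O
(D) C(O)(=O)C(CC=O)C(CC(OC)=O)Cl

[OX2H][CX4] describes a hydroxyl oxygen bound to an sp3 (X4) carbon (an aliphatic alcohol).
(A) has a methoxy ether (-OCH3) but the oxygen has H0 (ether), not H1.
(B) has a carboxylic acid group (-C(=O)OH) but the -OH is on a CX3 carbonyl carbon, not a CX4 carbon.
(C) contains a hydroxyl group (-OH), which satisfies every atom and bond constraint.
(D) has a carboxylic acid group (-C(=O)OH) but the -OH is on a CX3 carbonyl carbon, not a CX4 carbon.
So the answer is (C).

C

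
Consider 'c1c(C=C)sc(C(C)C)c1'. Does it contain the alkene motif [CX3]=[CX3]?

The pattern [CX3]=[CX3] describes a non-aromatic C=C double bond between two sp2 carbons — an alkene.
The molecule carries a vinyl group (-CH=CH2), whose atoms satisfy every constraint of the query, so the pattern matches.

Yes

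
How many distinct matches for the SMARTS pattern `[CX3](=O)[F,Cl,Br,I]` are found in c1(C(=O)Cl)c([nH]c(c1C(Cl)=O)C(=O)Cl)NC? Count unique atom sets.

3

[CX3](=O)[F,Cl,Br,I] is the SMARTS for an acyl halide: a carbonyl carbon bonded to a halogen.
The molecule carries 3 separate instances of an acyl chloride (-C(=O)Cl) meeting every constraint; each maps to a distinct set of atoms, giving 3 matches.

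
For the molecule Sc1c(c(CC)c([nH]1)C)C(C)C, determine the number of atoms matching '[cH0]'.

4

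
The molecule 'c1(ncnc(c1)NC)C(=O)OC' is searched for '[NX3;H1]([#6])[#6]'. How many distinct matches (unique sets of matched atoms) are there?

1

[NX3;H1]([#6])[#6] is the SMARTS for a secondary amine: a trivalent nitrogen with one H, bonded to two carbons.
Exactly one fragment in the molecule meets all constraints, giving 1 match.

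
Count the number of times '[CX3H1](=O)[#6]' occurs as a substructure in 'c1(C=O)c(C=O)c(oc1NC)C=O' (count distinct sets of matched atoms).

[CX3H1](=O)[#6] is the SMARTS for an aldehyde: an sp2 carbon with one H, double-bonded to O and single-bonded to carbon.
The molecule carries 3 separate instances of an aldehyde (-CHO) meeting every constraint; each maps to a distinct set of atoms, giving 3 matches.

3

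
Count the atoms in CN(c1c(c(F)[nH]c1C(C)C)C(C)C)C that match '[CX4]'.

8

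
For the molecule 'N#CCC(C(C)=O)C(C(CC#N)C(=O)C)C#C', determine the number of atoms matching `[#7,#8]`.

4

The query [#7,#8] means: nitrogen or oxygen (comma = OR).
Check the 17 heavy atoms by environment: 13× C → no; 2× O → match; 2× N → match.
Summing the matching environments: 2 + 2 = 4 matching atoms.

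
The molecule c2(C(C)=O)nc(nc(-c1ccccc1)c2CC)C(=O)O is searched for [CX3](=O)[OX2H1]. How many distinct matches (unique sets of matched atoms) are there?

[CX3](=O)[OX2H1] is the SMARTS for a carboxylic acid: an sp2 carbon double-bonded to O and single-bonded to an -OH oxygen.
Exactly one fragment in the molecule meets all constraints, giving 1 match.

1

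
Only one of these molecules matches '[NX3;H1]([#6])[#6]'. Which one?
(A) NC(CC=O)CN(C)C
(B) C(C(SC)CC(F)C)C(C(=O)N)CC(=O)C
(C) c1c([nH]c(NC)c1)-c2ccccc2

C

[NX3;H1]([#6])[#6] describes a trivalent nitrogen with one H, bonded to two carbons (a secondary amine).
(A) has a primary amino group (-NH2) but the nitrogen has H2 and only one carbon neighbour.
(B) has a primary amide (-C(=O)NH2) but the -C(=O)NH2 nitrogen has H2, not H1.
(C) contains an N-methylamino group (-NHCH3), which satisfies every atom and bond constraint.
So the answer is (C).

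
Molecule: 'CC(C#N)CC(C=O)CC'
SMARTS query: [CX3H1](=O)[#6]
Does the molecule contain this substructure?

The pattern [CX3H1](=O)[#6] describes an sp2 carbon with one H, double-bonded to O and single-bonded to carbon — an aldehyde.
The molecule carries an aldehyde (-CHO), whose atoms satisfy every constraint of the query, so the pattern matches.

Yes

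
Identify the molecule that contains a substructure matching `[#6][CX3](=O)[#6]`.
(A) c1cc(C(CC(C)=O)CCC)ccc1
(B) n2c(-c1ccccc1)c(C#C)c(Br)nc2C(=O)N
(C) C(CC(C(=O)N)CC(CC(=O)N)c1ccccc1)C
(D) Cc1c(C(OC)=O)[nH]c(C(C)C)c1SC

A

[#6][CX3](=O)[#6] describes a carbonyl carbon (no H) flanked by two carbons (a ketone).
(A) contains an acetyl/ketone group (-C(=O)CH3), which satisfies every atom and bond constraint.
(B) has a primary amide (-C(=O)NH2) but one neighbour of the carbonyl carbon is N, not C.
(C) has a primary amide (-C(=O)NH2) but one neighbour of the carbonyl carbon is N, not C.
(D) has a methyl-ester group (-C(=O)OCH3) but one neighbour of the carbonyl carbon is O, not C.
So the answer is (A).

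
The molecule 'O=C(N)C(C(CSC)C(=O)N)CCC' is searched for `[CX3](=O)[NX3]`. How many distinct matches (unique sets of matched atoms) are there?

[CX3](=O)[NX3] is the SMARTS for an amide: a carbonyl carbon bonded to a trivalent nitrogen.
The molecule carries 2 separate instances of a primary amide (-C(=O)NH2) meeting every constraint; each maps to a distinct set of atoms, giving 2 matches.

2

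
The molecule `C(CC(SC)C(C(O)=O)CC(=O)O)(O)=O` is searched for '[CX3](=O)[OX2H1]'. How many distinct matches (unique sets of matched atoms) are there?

3

[CX3](=O)[OX2H1] is the SMARTS for a carboxylic acid: an sp2 carbon double-bonded to O and single-bonded to an -OH oxygen.
The molecule carries 3 separate instances of a carboxylic acid group (-C(=O)OH) meeting every constraint; each maps to a distinct set of atoms, giving 3 matches.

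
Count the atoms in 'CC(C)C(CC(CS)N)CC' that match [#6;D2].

The query [#6;D2] means: any carbon bonded to exactly two heavy atoms.
Check the 11 heavy atoms by environment: 3× C (D1) → no; 3× C (D3) → no; 3× C (D2) → match; 1× S (D1) → no; 1× N (D1) → no.
That gives 3 matching atoms.

3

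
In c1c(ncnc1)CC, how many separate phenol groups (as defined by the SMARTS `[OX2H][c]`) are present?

0

[OX2H][c] is the SMARTS for a phenol: a hydroxyl oxygen attached to an aromatic carbon.
No fragment in the molecule satisfies every constraint, giving 0 matches.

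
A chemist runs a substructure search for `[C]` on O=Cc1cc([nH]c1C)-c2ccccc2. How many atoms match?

2

The query [C] means: uppercase C matches aliphatic (non-aromatic) carbon only.
Check the 14 heavy atoms by environment: 1× n (aromatic) → no; 10× c (aromatic) → no; 2× C → match; 1× O → no.
That gives 2 matching atoms.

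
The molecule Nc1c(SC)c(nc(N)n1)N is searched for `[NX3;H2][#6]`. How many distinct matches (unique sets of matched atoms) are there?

3

[NX3;H2][#6] is the SMARTS for a primary amine: a trivalent nitrogen with two H attached to carbon.
The molecule carries 3 separate instances of a primary amino group (-NH2) meeting every constraint; each maps to a distinct set of atoms, giving 3 matches.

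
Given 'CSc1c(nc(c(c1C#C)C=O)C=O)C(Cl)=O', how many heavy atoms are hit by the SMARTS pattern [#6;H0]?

7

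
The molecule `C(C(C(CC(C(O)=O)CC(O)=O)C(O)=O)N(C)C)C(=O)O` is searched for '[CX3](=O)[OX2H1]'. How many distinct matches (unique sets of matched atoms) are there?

4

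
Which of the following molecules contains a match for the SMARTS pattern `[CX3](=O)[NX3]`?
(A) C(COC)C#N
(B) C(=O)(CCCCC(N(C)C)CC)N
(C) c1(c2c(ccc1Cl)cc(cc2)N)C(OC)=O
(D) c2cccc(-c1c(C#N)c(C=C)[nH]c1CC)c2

[CX3](=O)[NX3] describes a carbonyl carbon bonded to a trivalent nitrogen (an amide).
(A) has a nitrile (-C#N) but the nitrile N is NX1 (triple-bonded), not NX3.
(B) contains a primary amide (-C(=O)NH2), which satisfies every atom and bond constraint.
(C) has a primary amino group (-NH2) but the -NH2 is not attached to a carbonyl carbon.
(D) has a nitrile (-C#N) but the nitrile N is NX1 (triple-bonded), not NX3.
So the answer is (B).

B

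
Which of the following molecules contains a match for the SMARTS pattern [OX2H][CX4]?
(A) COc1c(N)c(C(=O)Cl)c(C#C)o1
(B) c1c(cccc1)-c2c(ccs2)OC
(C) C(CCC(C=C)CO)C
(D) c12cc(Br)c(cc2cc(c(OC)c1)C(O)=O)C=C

[OX2H][CX4] describes a hydroxyl oxygen bound to an sp3 (X4) carbon (an aliphatic alcohol).
(A) has a methoxy ether (-OCH3) but the oxygen has H0 (ether), not H1.
(B) has a methoxy ether (-OCH3) but the oxygen has H0 (ether), not H1.
(C) contains a hydroxyl group (-OH), which satisfies every atom and bond constraint.
(D) has a carboxylic acid group (-C(=O)OH) but the -OH is on a CX3 carbonyl carbon, not a CX4 carbon.
So the answer is (C).

C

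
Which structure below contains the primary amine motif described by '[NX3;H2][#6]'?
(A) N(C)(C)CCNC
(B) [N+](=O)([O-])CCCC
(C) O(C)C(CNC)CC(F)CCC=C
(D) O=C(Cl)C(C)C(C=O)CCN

D

[NX3;H2][#6] describes a trivalent nitrogen with two H attached to carbon (a primary amine).
(A) has a dimethylamino group (-N(CH3)2) but the nitrogen has H0, not H2.
(B) has a nitro group (-[N+](=O)[O-]) but the nitrogen is [N+] with no H, not NX3H2.
(C) has an N-methylamino group (-NHCH3) but the nitrogen bears two carbons and only one H (H1), not H2.
(D) contains a primary amino group (-NH2), which satisfies every atom and bond constraint.
So the answer is (D).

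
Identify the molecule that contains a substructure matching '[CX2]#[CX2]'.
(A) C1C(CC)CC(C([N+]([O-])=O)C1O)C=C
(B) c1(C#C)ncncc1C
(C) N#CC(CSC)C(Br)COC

B

[CX2]#[CX2] describes a carbon-carbon triple bond (an alkyne).
(A) has a vinyl group (-CH=CH2) but the C=C is a double bond; both carbons are CX3, not CX2.
(B) contains an ethynyl group (-C#CH), which satisfies every atom and bond constraint.
(C) has a nitrile (-C#N) but the triple bond is C#N, not C#C.
So the answer is (B).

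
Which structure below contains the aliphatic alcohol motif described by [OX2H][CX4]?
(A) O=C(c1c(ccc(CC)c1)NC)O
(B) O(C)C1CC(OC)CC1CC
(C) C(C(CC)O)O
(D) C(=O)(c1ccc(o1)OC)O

C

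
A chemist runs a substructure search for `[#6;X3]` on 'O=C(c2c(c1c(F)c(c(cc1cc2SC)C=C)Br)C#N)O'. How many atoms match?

The query [#6;X3] means: any carbon (aromatic or not) with three total connections.
Check the 21 heavy atoms by environment: 10× c (aromatic, X3) → match; 3× C (X3) → match; 1× O (X1) → no; 1× O (X2) → no; 1× C (X2) → no; 1× N (X1) → no; 1× Br (X1) → no; 1× S (X2) → no; 1× C (X4) → no; 1× F (X1) → no.
Summing the matching environments: 10 + 3 = 13 matching atoms.

13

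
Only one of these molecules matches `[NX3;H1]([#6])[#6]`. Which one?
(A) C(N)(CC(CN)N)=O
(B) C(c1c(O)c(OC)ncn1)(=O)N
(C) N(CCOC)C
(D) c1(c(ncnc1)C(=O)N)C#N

C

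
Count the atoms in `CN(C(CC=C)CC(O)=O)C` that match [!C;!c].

3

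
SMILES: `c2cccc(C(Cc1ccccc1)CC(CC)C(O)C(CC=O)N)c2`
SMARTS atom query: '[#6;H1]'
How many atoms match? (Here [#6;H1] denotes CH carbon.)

15

The query [#6;H1] means: any carbon bearing exactly one hydrogen.
Check the 25 heavy atoms by environment: 4× C (H2) → no; 5× C (H1) → match; 1× C (H3) → no; 1× O (H0) → no; 2× c (aromatic, H0) → no; 10× c (aromatic, H1) → match; 1× N (H2) → no; 1× O (H1) → no.
Summing the matching environments: 5 + 10 = 15 matching atoms.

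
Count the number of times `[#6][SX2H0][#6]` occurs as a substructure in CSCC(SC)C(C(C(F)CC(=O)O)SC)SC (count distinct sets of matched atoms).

4

[#6][SX2H0][#6] is the SMARTS for a thioether: an aliphatic sulfur bridging two carbons with no H on the sulfur.
The molecule carries 4 separate instances of a methylthio ether (-SCH3) meeting every constraint; each maps to a distinct set of atoms, giving 4 matches.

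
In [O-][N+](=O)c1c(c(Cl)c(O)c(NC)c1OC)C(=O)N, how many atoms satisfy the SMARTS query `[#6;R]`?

The query [#6;R] means: carbon that is part of a ring.
Check the 18 heavy atoms by environment: 6× c (aromatic, in 6-ring) → match; 2× N (acyclic) → no; 3× C (acyclic) → no; 4× O (acyclic) → no; 1× Cl (acyclic) → no; 1× N (charge +1, acyclic) → no; 1× O (charge -1, acyclic) → no.
That gives 6 matching atoms.

6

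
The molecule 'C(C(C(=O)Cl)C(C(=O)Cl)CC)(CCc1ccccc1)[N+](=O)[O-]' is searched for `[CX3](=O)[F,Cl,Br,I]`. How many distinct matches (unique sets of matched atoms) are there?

[CX3](=O)[F,Cl,Br,I] is the SMARTS for an acyl halide: a carbonyl carbon bonded to a halogen.
The molecule carries 2 separate instances of an acyl chloride (-C(=O)Cl) meeting every constraint; each maps to a distinct set of atoms, giving 2 matches.

2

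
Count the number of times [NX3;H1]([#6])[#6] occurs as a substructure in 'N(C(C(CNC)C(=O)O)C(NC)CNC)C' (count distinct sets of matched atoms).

[NX3;H1]([#6])[#6] is the SMARTS for a secondary amine: a trivalent nitrogen with one H, bonded to two carbons.
The molecule carries 4 separate instances of an N-methylamino group (-NHCH3) meeting every constraint; each maps to a distinct set of atoms, giving 4 matches.

4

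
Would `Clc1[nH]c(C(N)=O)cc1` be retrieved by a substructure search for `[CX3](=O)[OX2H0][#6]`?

No

The pattern [CX3](=O)[OX2H0][#6] describes a carbonyl carbon bonded to an oxygen that is itself bonded to carbon (no H on that O) — an ester.
The closest candidate here is a primary amide (-C(=O)NH2), but the carbonyl is bonded to N, not to an O-C linkage. No other fragment satisfies the full query, so there is no match.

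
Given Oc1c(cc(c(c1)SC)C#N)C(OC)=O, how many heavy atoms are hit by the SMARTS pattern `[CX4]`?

2

The query [CX4] means: C with X4: aliphatic carbon with exactly 4 total connections (bonds + H).
Check the 15 heavy atoms by environment: 6× c (aromatic, X3) → no; 1× S (X2) → no; 2× C (X4) → match; 1× C (X3) → no; 1× O (X1) → no; 2× O (X2) → no; 1× C (X2) → no; 1× N (X1) → no.
That gives 2 matching atoms.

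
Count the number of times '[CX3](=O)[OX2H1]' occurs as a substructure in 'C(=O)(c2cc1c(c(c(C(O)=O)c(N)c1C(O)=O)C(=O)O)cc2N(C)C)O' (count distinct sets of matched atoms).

4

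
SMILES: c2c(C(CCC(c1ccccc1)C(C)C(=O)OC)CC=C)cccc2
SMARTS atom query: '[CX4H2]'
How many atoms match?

The query [CX4H2] means: sp3 carbon (X4) with exactly two hydrogens.
Check the 25 heavy atoms by environment: 2× C (H3, X4) → no; 3× C (H1, X4) → no; 3× C (H2, X4) → match; 1× C (H1, X3) → no; 1× C (H2, X3) → no; 2× c (aromatic, H0, X3) → no; 10× c (aromatic, H1, X3) → no; 1× C (H0, X3) → no; 1× O (H0, X1) → no; 1× O (H0, X2) → no.
That gives 3 matching atoms.

3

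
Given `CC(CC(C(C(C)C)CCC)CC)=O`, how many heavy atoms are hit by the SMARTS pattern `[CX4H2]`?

4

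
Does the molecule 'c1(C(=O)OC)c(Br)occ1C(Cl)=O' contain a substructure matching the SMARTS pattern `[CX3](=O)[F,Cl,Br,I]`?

The pattern [CX3](=O)[F,Cl,Br,I] describes a carbonyl carbon bonded to a halogen — an acyl halide.
The molecule carries an acyl chloride (-C(=O)Cl), whose atoms satisfy every constraint of the query, so the pattern matches.

Yes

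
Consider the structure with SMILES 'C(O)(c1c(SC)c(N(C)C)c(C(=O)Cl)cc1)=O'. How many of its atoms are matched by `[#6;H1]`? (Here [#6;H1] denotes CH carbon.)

Check the 17 heavy atoms by environment: 4× c (aromatic, H0) → no; 2× c (aromatic, H1) → match; 1× N (H0) → no; 3× C (H3) → no; 2× C (H0) → no; 2× O (H0) → no; 1× Cl (H0) → no; 1× S (H0) → no; 1× O (H1) → no.
That gives 2 matching atoms.

2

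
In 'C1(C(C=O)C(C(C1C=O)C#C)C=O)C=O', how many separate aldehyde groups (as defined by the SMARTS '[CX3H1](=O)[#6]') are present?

4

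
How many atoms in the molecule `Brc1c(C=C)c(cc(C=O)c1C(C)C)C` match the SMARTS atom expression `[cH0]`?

The query [cH0] means: aromatic carbon with no attached hydrogen (substituted or ring-fusion).
Check the 15 heavy atoms by environment: 5× c (aromatic, H0) → match; 1× c (aromatic, H1) → no; 3× C (H1) → no; 3× C (H3) → no; 1× C (H2) → no; 1× Br (H0) → no; 1× O (H0) → no.
That gives 5 matching atoms.

5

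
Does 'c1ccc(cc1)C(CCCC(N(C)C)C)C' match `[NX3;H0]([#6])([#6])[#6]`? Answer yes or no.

Yes

The pattern [NX3;H0]([#6])([#6])[#6] describes a trivalent nitrogen with no H, bonded to three carbons — a tertiary amine.
The molecule carries a dimethylamino group (-N(CH3)2), whose atoms satisfy every constraint of the query, so the pattern matches.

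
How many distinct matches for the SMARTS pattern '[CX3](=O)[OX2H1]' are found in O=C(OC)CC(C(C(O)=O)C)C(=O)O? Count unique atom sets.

[CX3](=O)[OX2H1] is the SMARTS for a carboxylic acid: an sp2 carbon double-bonded to O and single-bonded to an -OH oxygen.
The molecule carries 2 separate instances of a carboxylic acid group (-C(=O)OH) meeting every constraint; each maps to a distinct set of atoms, giving 2 matches.

2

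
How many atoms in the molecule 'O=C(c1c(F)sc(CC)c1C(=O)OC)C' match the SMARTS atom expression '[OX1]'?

The query [OX1] means: aliphatic oxygen with one total connection — typically a carbonyl =O or an oxide.
Check the 15 heavy atoms by environment: 1× s (aromatic, X2) → no; 4× c (aromatic, X3) → no; 2× C (X3) → no; 2× O (X1) → match; 1× O (X2) → no; 4× C (X4) → no; 1× F (X1) → no.
That gives 2 matching atoms.

2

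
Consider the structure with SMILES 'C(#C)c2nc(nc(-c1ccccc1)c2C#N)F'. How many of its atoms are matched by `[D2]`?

Check the 17 heavy atoms by environment: 2× n (aromatic, D2) → match; 5× c (aromatic, D3) → no; 2× C (D2) → match; 1× C (D1) → no; 1× N (D1) → no; 5× c (aromatic, D2) → match; 1× F (D1) → no.
Summing the matching environments: 2 + 2 + 5 = 9 matching atoms.

9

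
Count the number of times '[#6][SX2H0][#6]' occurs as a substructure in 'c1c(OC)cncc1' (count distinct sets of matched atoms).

0

[#6][SX2H0][#6] is the SMARTS for a thioether: an aliphatic sulfur bridging two carbons with no H on the sulfur.
The molecule has a methoxy ether (-OCH3), but the bridging atom is O, not S; nothing else fits, so there are 0 matches.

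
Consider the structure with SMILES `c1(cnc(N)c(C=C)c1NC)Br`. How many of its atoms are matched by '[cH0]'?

4

The query [cH0] means: aromatic carbon with no attached hydrogen (substituted or ring-fusion).
Check the 12 heavy atoms by environment: 1× n (aromatic, H0) → no; 1× c (aromatic, H1) → no; 4× c (aromatic, H0) → match; 1× Br (H0) → no; 1× N (H2) → no; 1× C (H1) → no; 1× C (H2) → no; 1× N (H1) → no; 1× C (H3) → no.
That gives 4 matching atoms.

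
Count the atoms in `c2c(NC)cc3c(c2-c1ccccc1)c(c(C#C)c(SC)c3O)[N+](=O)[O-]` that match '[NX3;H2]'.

Check the 26 heavy atoms by environment: 9× c (aromatic, H0, X3) → no; 7× c (aromatic, H1, X3) → no; 1× N (charge +1, H0, X3) → no; 1× O (charge -1, H0, X1) → no; 1× O (H0, X1) → no; 1× O (H1, X2) → no; 1× C (H0, X2) → no; 1× C (H1, X2) → no; 1× S (H0, X2) → no; 2× C (H3, X4) → no; 1× N (H1, X3) → no.
No environment satisfies the query, so 0 matching atoms.

0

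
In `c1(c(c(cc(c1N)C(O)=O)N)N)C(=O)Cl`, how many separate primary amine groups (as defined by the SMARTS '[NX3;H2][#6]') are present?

[NX3;H2][#6] is the SMARTS for a primary amine: a trivalent nitrogen with two H attached to carbon.
The molecule carries 3 separate instances of a primary amino group (-NH2) meeting every constraint; each maps to a distinct set of atoms, giving 3 matches.

3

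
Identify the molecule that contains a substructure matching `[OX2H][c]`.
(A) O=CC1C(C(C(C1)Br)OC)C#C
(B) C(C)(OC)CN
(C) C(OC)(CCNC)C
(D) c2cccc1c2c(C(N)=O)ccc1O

[OX2H][c] describes a hydroxyl oxygen attached to an aromatic carbon (a phenol).
(A) has a methoxy ether (-OCH3) but the oxygen has H0, not H1.
(B) has a methoxy ether (-OCH3) but the oxygen has H0, not H1.
(C) has a methoxy ether (-OCH3) but the oxygen has H0, not H1.
(D) contains a hydroxyl group (-OH), which satisfies every atom and bond constraint.
So the answer is (D).

D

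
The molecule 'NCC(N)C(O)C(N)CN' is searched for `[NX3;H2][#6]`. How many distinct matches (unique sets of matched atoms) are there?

4

[NX3;H2][#6] is the SMARTS for a primary amine: a trivalent nitrogen with two H attached to carbon.
The molecule carries 4 separate instances of a primary amino group (-NH2) meeting every constraint; each maps to a distinct set of atoms, giving 4 matches.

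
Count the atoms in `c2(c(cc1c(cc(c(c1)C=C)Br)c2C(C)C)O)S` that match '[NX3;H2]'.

0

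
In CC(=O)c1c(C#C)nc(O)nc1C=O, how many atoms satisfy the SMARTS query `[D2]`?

The query [D2] means: atom with exactly two heavy-atom neighbours.
Check the 14 heavy atoms by environment: 2× n (aromatic, D2) → match; 4× c (aromatic, D3) → no; 3× O (D1) → no; 2× C (D2) → match; 1× C (D3) → no; 2× C (D1) → no.
Summing the matching environments: 2 + 2 = 4 matching atoms.

4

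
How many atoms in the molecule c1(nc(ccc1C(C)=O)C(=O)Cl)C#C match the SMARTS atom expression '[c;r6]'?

The query [c;r6] means: aromatic carbon that belongs to a six-membered ring.
Check the 14 heavy atoms by environment: 1× n (aromatic, in 6-ring) → no; 5× c (aromatic, in 6-ring) → match; 5× C (acyclic) → no; 2× O (acyclic) → no; 1× Cl (acyclic) → no.
That gives 5 matching atoms.

5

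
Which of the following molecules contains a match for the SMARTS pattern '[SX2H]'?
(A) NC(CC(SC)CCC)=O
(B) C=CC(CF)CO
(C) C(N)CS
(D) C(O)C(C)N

C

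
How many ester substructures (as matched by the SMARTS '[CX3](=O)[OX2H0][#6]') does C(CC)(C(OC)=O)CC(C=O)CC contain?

[CX3](=O)[OX2H0][#6] is the SMARTS for an ester: a carbonyl carbon bonded to an oxygen that is itself bonded to carbon (no H on that O).
Exactly one fragment in the molecule meets all constraints, giving 1 match.

1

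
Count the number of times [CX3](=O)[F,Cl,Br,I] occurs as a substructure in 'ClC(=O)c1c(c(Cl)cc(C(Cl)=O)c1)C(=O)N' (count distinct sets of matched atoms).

2

[CX3](=O)[F,Cl,Br,I] is the SMARTS for an acyl halide: a carbonyl carbon bonded to a halogen.
The molecule carries 2 separate instances of an acyl chloride (-C(=O)Cl) meeting every constraint; each maps to a distinct set of atoms, giving 2 matches.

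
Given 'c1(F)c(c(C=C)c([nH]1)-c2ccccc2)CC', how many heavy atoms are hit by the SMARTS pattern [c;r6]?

The query [c;r6] means: aromatic carbon that belongs to a six-membered ring.
Check the 16 heavy atoms by environment: 1× n (aromatic, in 5-ring) → no; 4× c (aromatic, in 5-ring) → no; 6× c (aromatic, in 6-ring) → match; 1× F (acyclic) → no; 4× C (acyclic) → no.
That gives 6 matching atoms.

6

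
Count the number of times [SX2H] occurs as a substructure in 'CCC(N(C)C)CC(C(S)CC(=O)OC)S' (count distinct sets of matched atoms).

[SX2H] is the SMARTS for a thiol: an aliphatic sulfur with two connections, one being H.
The molecule carries 2 separate instances of a thiol (-SH) meeting every constraint; each maps to a distinct set of atoms, giving 2 matches.

2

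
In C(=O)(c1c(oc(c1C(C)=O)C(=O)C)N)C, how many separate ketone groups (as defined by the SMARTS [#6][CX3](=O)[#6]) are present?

3

[#6][CX3](=O)[#6] is the SMARTS for a ketone: a carbonyl carbon (no H) flanked by two carbons.
The molecule carries 3 separate instances of an acetyl/ketone group (-C(=O)CH3) meeting every constraint; each maps to a distinct set of atoms, giving 3 matches.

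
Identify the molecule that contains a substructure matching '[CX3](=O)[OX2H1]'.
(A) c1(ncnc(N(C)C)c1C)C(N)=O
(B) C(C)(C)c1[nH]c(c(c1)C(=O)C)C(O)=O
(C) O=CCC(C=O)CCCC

B

[CX3](=O)[OX2H1] describes an sp2 carbon double-bonded to O and single-bonded to an -OH oxygen (a carboxylic acid).
(A) has a primary amide (-C(=O)NH2) but the carbonyl is bonded to N, not to an -OH oxygen.
(B) contains a carboxylic acid group (-C(=O)OH), which satisfies every atom and bond constraint.
(C) has an aldehyde (-CHO) but there is no singly-bonded oxygen on the carbonyl carbon.
So the answer is (B).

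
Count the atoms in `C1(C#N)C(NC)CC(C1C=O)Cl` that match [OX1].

1

The query [OX1] means: aliphatic oxygen with one total connection — typically a carbonyl =O or an oxide.
Check the 12 heavy atoms by environment: 6× C (X4) → no; 1× C (X2) → no; 1× N (X1) → no; 1× Cl (X1) → no; 1× N (X3) → no; 1× C (X3) → no; 1× O (X1) → match.
That gives 1 matching atom.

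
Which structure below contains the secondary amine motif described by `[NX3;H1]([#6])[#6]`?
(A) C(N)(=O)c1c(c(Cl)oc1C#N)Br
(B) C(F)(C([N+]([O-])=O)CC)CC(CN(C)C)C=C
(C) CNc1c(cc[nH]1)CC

[NX3;H1]([#6])[#6] describes a trivalent nitrogen with one H, bonded to two carbons (a secondary amine).
(A) has a primary amide (-C(=O)NH2) but the -C(=O)NH2 nitrogen has H2, not H1.
(B) has a dimethylamino group (-N(CH3)2) but the nitrogen has H0, not H1.
(C) contains an N-methylamino group (-NHCH3), which satisfies every atom and bond constraint.
So the answer is (C).

C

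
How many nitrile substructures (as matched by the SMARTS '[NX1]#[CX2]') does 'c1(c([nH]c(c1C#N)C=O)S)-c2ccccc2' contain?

1

[NX1]#[CX2] is the SMARTS for a nitrile: a nitrogen triple-bonded to a two-connected carbon.
Exactly one fragment in the molecule meets all constraints, giving 1 match.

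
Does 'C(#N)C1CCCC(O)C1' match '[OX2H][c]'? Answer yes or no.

The pattern [OX2H][c] describes a hydroxyl oxygen attached to an aromatic carbon — a phenol.
The closest candidate here is a hydroxyl group (-OH), but the -OH is on an aliphatic carbon, not an aromatic c. No other fragment satisfies the full query, so there is no match.

No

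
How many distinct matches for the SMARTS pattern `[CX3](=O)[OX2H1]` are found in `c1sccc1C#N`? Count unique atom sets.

0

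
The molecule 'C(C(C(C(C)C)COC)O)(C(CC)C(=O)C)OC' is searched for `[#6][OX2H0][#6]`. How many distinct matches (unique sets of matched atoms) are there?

[#6][OX2H0][#6] is the SMARTS for an ether: an aliphatic oxygen bridging two carbons with no H on the oxygen.
The molecule carries 2 separate instances of a methoxy ether (-OCH3) meeting every constraint; each maps to a distinct set of atoms, giving 2 matches.

2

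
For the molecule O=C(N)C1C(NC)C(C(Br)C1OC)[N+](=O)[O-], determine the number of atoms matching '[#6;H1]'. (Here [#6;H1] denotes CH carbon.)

5

The query [#6;H1] means: any carbon bearing exactly one hydrogen.
Check the 16 heavy atoms by environment: 5× C (H1) → match; 1× C (H0) → no; 3× O (H0) → no; 1× N (H2) → no; 1× Br (H0) → no; 2× C (H3) → no; 1× N (charge +1, H0) → no; 1× O (charge -1, H0) → no; 1× N (H1) → no.
That gives 5 matching atoms.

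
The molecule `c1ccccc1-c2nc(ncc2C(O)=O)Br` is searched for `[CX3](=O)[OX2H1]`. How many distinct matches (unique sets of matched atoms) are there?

1

[CX3](=O)[OX2H1] is the SMARTS for a carboxylic acid: an sp2 carbon double-bonded to O and single-bonded to an -OH oxygen.
Exactly one fragment in the molecule meets all constraints, giving 1 match.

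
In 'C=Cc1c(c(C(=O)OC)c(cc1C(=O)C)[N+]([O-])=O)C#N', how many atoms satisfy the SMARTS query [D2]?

4

The query [D2] means: atom with exactly two heavy-atom neighbours.
Check the 20 heavy atoms by environment: 5× c (aromatic, D3) → no; 1× c (aromatic, D2) → match; 2× C (D2) → match; 3× C (D1) → no; 1× N (charge +1, D3) → no; 1× O (charge -1, D1) → no; 3× O (D1) → no; 2× C (D3) → no; 1× N (D1) → no; 1× O (D2) → match.
Summing the matching environments: 1 + 2 + 1 = 4 matching atoms.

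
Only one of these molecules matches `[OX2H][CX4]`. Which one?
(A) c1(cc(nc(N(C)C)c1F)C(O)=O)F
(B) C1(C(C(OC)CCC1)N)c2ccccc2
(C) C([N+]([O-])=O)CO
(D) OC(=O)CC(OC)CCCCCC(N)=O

[OX2H][CX4] describes a hydroxyl oxygen bound to an sp3 (X4) carbon (an aliphatic alcohol).
(A) has a carboxylic acid group (-C(=O)OH) but the -OH is on a CX3 carbonyl carbon, not a CX4 carbon.
(B) has a methoxy ether (-OCH3) but the oxygen has H0 (ether), not H1.
(C) contains a hydroxyl group (-OH), which satisfies every atom and bond constraint.
(D) has a carboxylic acid group (-C(=O)OH) but the -OH is on a CX3 carbonyl carbon, not a CX4 carbon.
So the answer is (C).

C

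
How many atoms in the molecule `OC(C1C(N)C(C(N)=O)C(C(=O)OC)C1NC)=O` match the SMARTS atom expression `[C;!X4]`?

3

The query [C;!X4] means: aliphatic carbon that does not have four total connections.
Check the 18 heavy atoms by environment: 7× C (X4) → no; 3× C (X3) → match; 3× O (X1) → no; 2× O (X2) → no; 3× N (X3) → no.
That gives 3 matching atoms.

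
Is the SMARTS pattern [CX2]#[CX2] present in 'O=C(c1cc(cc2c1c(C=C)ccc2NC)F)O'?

No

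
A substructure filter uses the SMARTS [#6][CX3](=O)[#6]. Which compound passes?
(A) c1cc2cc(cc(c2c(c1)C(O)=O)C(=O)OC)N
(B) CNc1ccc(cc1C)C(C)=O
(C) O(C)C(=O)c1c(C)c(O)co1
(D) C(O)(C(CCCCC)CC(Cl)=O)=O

[#6][CX3](=O)[#6] describes a carbonyl carbon (no H) flanked by two carbons (a ketone).
(A) has a carboxylic acid group (-C(=O)OH) but one neighbour of the carbonyl carbon is O, not C.
(B) contains an acetyl/ketone group (-C(=O)CH3), which satisfies every atom and bond constraint.
(C) has a methyl-ester group (-C(=O)OCH3) but one neighbour of the carbonyl carbon is O, not C.
(D) has a carboxylic acid group (-C(=O)OH) but one neighbour of the carbonyl carbon is O, not C.
So the answer is (B).

B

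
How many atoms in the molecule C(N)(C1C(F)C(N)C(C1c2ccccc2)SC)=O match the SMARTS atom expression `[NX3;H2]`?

2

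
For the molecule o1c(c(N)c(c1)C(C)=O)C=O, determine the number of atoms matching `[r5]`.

5

The query [r5] means: r5 matches atoms in a five-membered ring.
Check the 11 heavy atoms by environment: 1× o (aromatic, in 5-ring) → match; 4× c (aromatic, in 5-ring) → match; 3× C (acyclic) → no; 2× O (acyclic) → no; 1× N (acyclic) → no.
Summing the matching environments: 1 + 4 = 5 matching atoms.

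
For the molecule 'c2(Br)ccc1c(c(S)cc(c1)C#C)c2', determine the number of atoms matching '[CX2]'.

2

The query [CX2] means: C with X2: aliphatic carbon with exactly 2 total connections.
Check the 14 heavy atoms by environment: 10× c (aromatic, X3) → no; 1× S (X2) → no; 2× C (X2) → match; 1× Br (X1) → no.
That gives 2 matching atoms.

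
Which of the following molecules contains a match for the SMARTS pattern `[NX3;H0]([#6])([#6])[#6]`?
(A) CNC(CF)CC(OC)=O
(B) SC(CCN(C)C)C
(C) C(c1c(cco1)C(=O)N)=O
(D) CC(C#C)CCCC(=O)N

[NX3;H0]([#6])([#6])[#6] describes a trivalent nitrogen with no H, bonded to three carbons (a tertiary amine).
(A) has an N-methylamino group (-NHCH3) but the nitrogen still has one H (H1), not H0.
(B) contains a dimethylamino group (-N(CH3)2), which satisfies every atom and bond constraint.
(C) has a primary amide (-C(=O)NH2) but the amide nitrogen has H2 and only one carbon neighbour.
(D) has a primary amide (-C(=O)NH2) but the amide nitrogen has H2 and only one carbon neighbour.
So the answer is (B).

B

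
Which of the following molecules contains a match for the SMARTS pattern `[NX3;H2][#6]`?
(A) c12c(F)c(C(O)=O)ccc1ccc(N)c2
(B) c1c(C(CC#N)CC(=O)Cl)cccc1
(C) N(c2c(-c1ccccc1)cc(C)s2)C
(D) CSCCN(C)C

A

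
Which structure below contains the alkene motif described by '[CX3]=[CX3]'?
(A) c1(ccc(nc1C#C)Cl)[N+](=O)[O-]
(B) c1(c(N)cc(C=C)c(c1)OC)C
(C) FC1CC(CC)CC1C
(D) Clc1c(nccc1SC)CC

[CX3]=[CX3] describes a non-aromatic C=C double bond between two sp2 carbons (an alkene).
(A) has an ethynyl group (-C#CH) but the C-C bond is a triple bond, not a double bond.
(B) contains a vinyl group (-CH=CH2), which satisfies every atom and bond constraint.
(C) has an ethyl group (-CH2CH3) but its C-C bond is a single bond between CX4 carbons, not CX3=CX3.
(D) has an ethyl group (-CH2CH3) but its C-C bond is a single bond between CX4 carbons, not CX3=CX3.
So the answer is (B).

B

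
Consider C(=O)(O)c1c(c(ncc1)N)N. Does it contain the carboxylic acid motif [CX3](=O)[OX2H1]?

The pattern [CX3](=O)[OX2H1] describes an sp2 carbon double-bonded to O and single-bonded to an -OH oxygen — a carboxylic acid.
The molecule carries a carboxylic acid group (-C(=O)OH), whose atoms satisfy every constraint of the query, so the pattern matches.

Yes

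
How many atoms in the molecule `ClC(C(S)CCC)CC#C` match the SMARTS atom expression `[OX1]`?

0

The query [OX1] means: aliphatic oxygen with one total connection — typically a carbonyl =O or an oxide.
Check the 10 heavy atoms by environment: 6× C (X4) → no; 1× Cl (X1) → no; 2× C (X2) → no; 1× S (X2) → no.
No environment satisfies the query, so 0 matching atoms.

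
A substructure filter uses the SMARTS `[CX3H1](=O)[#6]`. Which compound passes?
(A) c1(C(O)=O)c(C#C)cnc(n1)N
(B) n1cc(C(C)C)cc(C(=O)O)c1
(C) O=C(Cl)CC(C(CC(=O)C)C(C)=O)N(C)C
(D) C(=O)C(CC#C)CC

[CX3H1](=O)[#6] describes an sp2 carbon with one H, double-bonded to O and single-bonded to carbon (an aldehyde).
(A) has a carboxylic acid group (-C(=O)OH) but the carbonyl carbon has H0 and is bonded to O, not H1.
(B) has a carboxylic acid group (-C(=O)OH) but the carbonyl carbon has H0 and is bonded to O, not H1.
(C) has an acetyl/ketone group (-C(=O)CH3) but the carbonyl carbon has H0 (two carbon neighbours), not H1.
(D) contains an aldehyde (-CHO), which satisfies every atom and bond constraint.
So the answer is (D).

D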